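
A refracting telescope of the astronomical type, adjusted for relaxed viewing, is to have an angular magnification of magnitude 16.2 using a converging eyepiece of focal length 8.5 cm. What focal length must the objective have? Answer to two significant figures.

140 cm

|M| = f_obj/|f_eye|, so f_obj = |M| x |f_eye| = 16.2 x 8.5 = 137.700 cm.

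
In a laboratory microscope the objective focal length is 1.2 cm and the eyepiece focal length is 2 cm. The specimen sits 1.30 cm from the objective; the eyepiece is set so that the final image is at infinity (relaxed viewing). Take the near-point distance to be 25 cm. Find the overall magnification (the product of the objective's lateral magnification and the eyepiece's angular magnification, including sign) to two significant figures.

Objective: 1/d_i = 1/f_obj - 1/d_o = 1/1.2 - 1/1.30 = 0.06410 cm^-1, so d_i = 15.600 cm.
m_obj = -d_i/d_o = -15.600/1.30 = -12.000.
Eyepiece angular magnification (image at infinity): M_eye = D/f_e = 25/2 = 12.500.
Overall M = m_obj x M_eye = (-12.000)(12.500) = -150.00.

-150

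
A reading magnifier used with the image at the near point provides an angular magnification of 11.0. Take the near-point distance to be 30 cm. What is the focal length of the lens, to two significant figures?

3.0 cm

For the image at the near point, M = 1 + D/f.
f = D/(M - 1) = 30/(11.0 - 1) = 3.000 cm.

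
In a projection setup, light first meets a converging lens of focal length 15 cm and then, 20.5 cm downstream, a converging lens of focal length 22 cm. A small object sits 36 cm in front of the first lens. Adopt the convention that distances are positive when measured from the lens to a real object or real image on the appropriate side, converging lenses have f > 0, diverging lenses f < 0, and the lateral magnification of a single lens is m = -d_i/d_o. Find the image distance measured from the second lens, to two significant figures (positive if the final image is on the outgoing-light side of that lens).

Lens 1: 1/d_i1 = 1/f_1 - 1/d_o1 = 1/15 - 1/36 = 0.03889 cm^-1, so d_i1 = 25.714 cm.
Since 25.714 cm > 20.5 cm, the first image lies past the second lens and serves as a virtual object: d_o2 = L - d_i1 = -5.214 cm.
Lens 2: 1/d_i2 = 1/f_2 - 1/d_o2 = 1/22 - 1/(-5.214) = 0.23724 cm^-1, so d_i2 = 4.215 cm.

4.2 cm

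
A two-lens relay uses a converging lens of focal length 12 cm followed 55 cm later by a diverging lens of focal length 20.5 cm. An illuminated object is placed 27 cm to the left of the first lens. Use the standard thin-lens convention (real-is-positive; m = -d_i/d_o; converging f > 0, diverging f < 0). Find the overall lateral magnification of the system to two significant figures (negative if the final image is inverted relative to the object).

-0.30

Lens 1: 1/d_i1 = 1/f_1 - 1/d_o1 = 1/12 - 1/27 = 0.04630 cm^-1, so d_i1 = 21.600 cm.
m_1 = -(21.600)/27 = -0.8000.
Object distance for lens 2: d_o2 = 55 - 21.600 = 33.400 cm.
Lens 2: 1/d_i2 = 1/f_2 - 1/d_o2 = 1/(-20.5) - 1/(33.400) = -0.07872 cm^-1, so d_i2 = -12.703 cm.
m_2 = -(-12.703)/(33.400) = 0.3803.
Overall magnification: m = m_1 m_2 = -0.3043.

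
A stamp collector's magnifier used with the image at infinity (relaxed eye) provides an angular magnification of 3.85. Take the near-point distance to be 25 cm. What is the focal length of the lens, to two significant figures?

For the image at infinity, M = D/f.
f = D/M = 25/3.85 = 6.494 cm.

6.5 cm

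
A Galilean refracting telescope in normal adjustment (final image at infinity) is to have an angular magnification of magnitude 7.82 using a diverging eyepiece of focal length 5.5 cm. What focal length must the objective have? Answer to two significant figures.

|M| = f_obj/|f_eye|, so f_obj = |M| x |f_eye| = 7.82 x 5.5 = 43.010 cm.

43 cm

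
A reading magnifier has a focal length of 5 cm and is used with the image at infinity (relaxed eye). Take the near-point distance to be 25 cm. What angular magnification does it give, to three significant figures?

5.00

M = D/f = 25/5 = 5.000.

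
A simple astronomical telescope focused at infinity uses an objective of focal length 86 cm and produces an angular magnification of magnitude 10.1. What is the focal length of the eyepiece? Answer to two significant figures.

|M| = f_obj/f_eye, so f_eye = f_obj/|M| = 86/10.1 = 8.515 cm.

8.5 cm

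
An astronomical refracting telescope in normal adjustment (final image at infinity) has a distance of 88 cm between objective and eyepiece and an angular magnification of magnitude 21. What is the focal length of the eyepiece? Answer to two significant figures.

In normal adjustment the tube length equals f_obj + f_eye and |M| = f_obj/f_eye.
So f_obj = 21 f_eye and 21 f_eye + f_eye = 88 cm, giving f_eye = 88/22 = 4.000 cm and f_obj = 84.000 cm.

4.0 cm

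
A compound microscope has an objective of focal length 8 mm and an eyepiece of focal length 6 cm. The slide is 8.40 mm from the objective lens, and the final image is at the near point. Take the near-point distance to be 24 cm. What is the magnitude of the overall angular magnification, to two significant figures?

Convert to cm: f_obj = 8 mm = 0.8 cm; d_o = 8.40 mm = 0.84 cm.
Objective: 1/d_i = 1/f_obj - 1/d_o = 1/0.8 - 1/0.84 = 0.05952 cm^-1, so d_i = 16.800 cm.
m_obj = -d_i/d_o = -16.800/0.84 = -20.000.
Eyepiece angular magnification (image at near point): M_eye = 1 + D/f_e = 1 + 24/6 = 5.000.
Overall M = m_obj x M_eye = (-20.000)(5.000) = -100.00.
|M| = 100.00.

100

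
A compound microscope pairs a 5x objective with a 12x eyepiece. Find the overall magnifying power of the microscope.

60

The overall magnification of a compound microscope is the product of the objective and eyepiece magnifications:
M = M_obj x M_eye = 5 x 12 = 60.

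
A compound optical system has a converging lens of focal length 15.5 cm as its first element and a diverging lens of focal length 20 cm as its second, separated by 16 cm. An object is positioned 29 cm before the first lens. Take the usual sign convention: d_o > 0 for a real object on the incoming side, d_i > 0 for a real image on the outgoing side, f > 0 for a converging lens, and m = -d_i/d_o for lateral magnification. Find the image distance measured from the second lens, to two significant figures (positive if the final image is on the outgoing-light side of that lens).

Applying the thin-lens equation to the first lens, 1/15.5 = 1/29 + 1/d_i1, which gives d_i1 = 33.296 cm.
Since 33.296 cm > 16 cm, the first image lies past the second lens and serves as a virtual object: d_o2 = L - d_i1 = -17.296 cm.
Applying the thin-lens equation again with f_2 = -20 cm and d_o2 = -17.296 cm gives d_i2 = 127.945 cm.

130 cm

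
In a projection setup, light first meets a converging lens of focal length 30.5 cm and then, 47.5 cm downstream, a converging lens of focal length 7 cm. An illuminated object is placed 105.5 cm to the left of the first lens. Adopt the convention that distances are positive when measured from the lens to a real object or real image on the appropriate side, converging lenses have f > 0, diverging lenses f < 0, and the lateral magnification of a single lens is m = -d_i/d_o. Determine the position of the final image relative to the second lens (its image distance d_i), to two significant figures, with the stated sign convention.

-13 cm

Lens 1: 1/d_i1 = 1/f_1 - 1/d_o1 = 1/30.5 - 1/105.5 = 0.02331 cm^-1, so d_i1 = 42.903 cm.
Object distance for lens 2: d_o2 = 47.5 - 42.903 = 4.597 cm.
Lens 2: 1/d_i2 = 1/f_2 - 1/d_o2 = 1/7 - 1/(4.597) = -0.07469 cm^-1, so d_i2 = -13.388 cm.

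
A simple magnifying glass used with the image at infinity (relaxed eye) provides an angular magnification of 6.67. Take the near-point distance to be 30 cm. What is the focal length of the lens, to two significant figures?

4.5 cm

For the image at infinity, M = D/f.
f = D/M = 30/6.67 = 4.498 cm.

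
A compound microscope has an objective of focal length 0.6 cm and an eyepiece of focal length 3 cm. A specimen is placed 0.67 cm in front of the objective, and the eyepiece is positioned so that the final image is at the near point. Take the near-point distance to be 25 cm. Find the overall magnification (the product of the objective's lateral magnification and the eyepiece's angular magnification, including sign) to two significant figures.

-80

Objective: 1/d_i = 1/f_obj - 1/d_o = 1/0.6 - 1/0.67 = 0.17413 cm^-1, so d_i = 5.743 cm.
m_obj = -d_i/d_o = -5.743/0.67 = -8.571.
Eyepiece angular magnification (image at near point): M_eye = 1 + D/f_e = 1 + 25/3 = 9.333.
Overall M = m_obj x M_eye = (-8.571)(9.333) = -80.00.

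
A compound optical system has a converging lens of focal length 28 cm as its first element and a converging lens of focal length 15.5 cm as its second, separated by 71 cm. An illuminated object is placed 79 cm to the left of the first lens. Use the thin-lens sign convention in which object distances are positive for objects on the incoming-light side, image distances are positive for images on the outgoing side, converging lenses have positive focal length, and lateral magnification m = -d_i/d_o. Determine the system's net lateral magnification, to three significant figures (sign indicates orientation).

0.702

First lens: d_i1 = 1/(1/28 - 1/79) = 43.373 cm.
m_1 = -(43.373)/79 = -0.5490.
The intermediate image is 43.373 cm to the right of lens 1, so d_o2 = L - d_i1 = 71 - 43.373 = 27.627 cm.
Second lens: d_i2 = 1/(1/15.5 - 1/(27.627)) = 35.310 cm.
m_2 = -(35.310)/(27.627) = -1.2781.
Overall magnification: m = m_1 m_2 = 0.7017.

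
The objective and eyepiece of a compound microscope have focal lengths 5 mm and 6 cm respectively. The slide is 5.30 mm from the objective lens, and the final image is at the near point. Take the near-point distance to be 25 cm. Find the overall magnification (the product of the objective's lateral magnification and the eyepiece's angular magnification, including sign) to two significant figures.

Convert to cm: f_obj = 5 mm = 0.5 cm; d_o = 5.30 mm = 0.53 cm.
Objective: 1/d_i = 1/f_obj - 1/d_o = 1/0.5 - 1/0.53 = 0.11321 cm^-1, so d_i = 8.833 cm.
m_obj = -d_i/d_o = -8.833/0.53 = -16.667.
Eyepiece angular magnification (image at near point): M_eye = 1 + D/f_e = 1 + 25/6 = 5.167.
Overall M = m_obj x M_eye = (-16.667)(5.167) = -86.11.

-86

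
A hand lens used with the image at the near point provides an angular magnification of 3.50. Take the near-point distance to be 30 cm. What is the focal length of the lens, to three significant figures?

12.0 cm

For the image at the near point, M = 1 + D/f.
f = D/(M - 1) = 30/(3.5 - 1) = 12.000 cm.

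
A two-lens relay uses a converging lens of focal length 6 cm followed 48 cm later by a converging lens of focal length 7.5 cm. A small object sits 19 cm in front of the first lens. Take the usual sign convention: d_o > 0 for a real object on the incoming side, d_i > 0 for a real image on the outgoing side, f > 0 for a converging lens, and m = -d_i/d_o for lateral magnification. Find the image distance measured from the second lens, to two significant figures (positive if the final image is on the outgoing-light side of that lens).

Lens 1: 1/d_i1 = 1/f_1 - 1/d_o1 = 1/6 - 1/19 = 0.11404 cm^-1, so d_i1 = 8.769 cm.
The intermediate image is 8.769 cm to the right of lens 1, so d_o2 = L - d_i1 = 48 - 8.769 = 39.231 cm.
Lens 2: 1/d_i2 = 1/f_2 - 1/d_o2 = 1/7.5 - 1/(39.231) = 0.10784 cm^-1, so d_i2 = 9.273 cm.

9.3 cm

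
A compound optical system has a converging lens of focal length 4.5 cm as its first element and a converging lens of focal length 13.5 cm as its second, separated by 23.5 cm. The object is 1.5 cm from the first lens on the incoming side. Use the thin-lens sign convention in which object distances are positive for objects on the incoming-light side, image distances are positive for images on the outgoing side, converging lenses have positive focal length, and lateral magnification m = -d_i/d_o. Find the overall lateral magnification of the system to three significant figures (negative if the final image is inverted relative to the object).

First lens: d_i1 = 1/(1/4.5 - 1/1.5) = -2.250 cm.
m_1 = -(-2.250)/1.5 = 1.5000.
The intermediate image is virtual, 2.250 cm to the left of lens 1, so d_o2 = L - d_i1 = 23.5 - (-2.250) = 25.750 cm.
Second lens: d_i2 = 1/(1/13.5 - 1/(25.750)) = 28.378 cm.
m_2 = -(28.378)/(25.750) = -1.1020.
Total m = m_1 x m_2 = (1.5000)(-1.1020) = -1.6531.

-1.65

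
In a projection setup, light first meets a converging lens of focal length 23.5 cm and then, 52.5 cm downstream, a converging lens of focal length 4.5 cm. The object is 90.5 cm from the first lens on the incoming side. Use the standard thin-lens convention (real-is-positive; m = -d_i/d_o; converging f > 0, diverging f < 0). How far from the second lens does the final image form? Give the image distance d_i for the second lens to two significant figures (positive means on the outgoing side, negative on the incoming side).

Lens 1: 1/d_i1 = 1/f_1 - 1/d_o1 = 1/23.5 - 1/90.5 = 0.03150 cm^-1, so d_i1 = 31.743 cm.
Object distance for lens 2: d_o2 = 52.5 - 31.743 = 20.757 cm.
Lens 2: 1/d_i2 = 1/f_2 - 1/d_o2 = 1/4.5 - 1/(20.757) = 0.17405 cm^-1, so d_i2 = 5.746 cm.

5.7 cm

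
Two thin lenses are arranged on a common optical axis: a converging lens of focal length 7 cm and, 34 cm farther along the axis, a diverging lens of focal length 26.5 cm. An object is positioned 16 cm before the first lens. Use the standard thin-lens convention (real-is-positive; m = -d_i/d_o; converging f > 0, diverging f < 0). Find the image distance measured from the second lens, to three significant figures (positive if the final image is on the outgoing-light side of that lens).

First lens: d_i1 = 1/(1/7 - 1/16) = 12.444 cm.
Object distance for lens 2: d_o2 = 34 - 12.444 = 21.556 cm.
Second lens: d_i2 = 1/(1/(-26.5) - 1/(21.556)) = -11.887 cm.

-11.9 cm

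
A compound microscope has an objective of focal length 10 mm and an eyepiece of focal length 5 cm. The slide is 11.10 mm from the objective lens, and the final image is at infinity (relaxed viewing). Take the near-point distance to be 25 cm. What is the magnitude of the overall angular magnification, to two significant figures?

Convert to cm: f_obj = 10 mm = 1 cm; d_o = 11.10 mm = 1.11 cm.
Objective: 1/d_i = 1/f_obj - 1/d_o = 1/1 - 1/1.11 = 0.09910 cm^-1, so d_i = 10.091 cm.
m_obj = -d_i/d_o = -10.091/1.11 = -9.091.
Eyepiece angular magnification (image at infinity): M_eye = D/f_e = 25/5 = 5.000.
Overall M = m_obj x M_eye = (-9.091)(5.000) = -45.45.
|M| = 45.45.

45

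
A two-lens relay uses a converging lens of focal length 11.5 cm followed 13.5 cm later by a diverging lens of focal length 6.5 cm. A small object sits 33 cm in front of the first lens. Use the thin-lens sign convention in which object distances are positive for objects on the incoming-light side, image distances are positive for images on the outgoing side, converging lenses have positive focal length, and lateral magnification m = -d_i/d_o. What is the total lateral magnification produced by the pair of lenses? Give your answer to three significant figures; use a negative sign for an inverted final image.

Lens 1: 1/d_i1 = 1/f_1 - 1/d_o1 = 1/11.5 - 1/33 = 0.05665 cm^-1, so d_i1 = 17.651 cm.
m_1 = -(17.651)/33 = -0.5349.
This image would form 17.651 cm past lens 1, i.e. 4.151 cm beyond lens 2, so it is a virtual object for lens 2: d_o2 = 13.5 - 17.651 = -4.151 cm.
Lens 2: 1/d_i2 = 1/f_2 - 1/d_o2 = 1/(-6.5) - 1/(-4.151) = 0.08705 cm^-1, so d_i2 = 11.488 cm.
m_2 = -(11.488)/(-4.151) = 2.7673.
Total m = m_1 x m_2 = (-0.5349)(2.7673) = -1.4802.

-1.48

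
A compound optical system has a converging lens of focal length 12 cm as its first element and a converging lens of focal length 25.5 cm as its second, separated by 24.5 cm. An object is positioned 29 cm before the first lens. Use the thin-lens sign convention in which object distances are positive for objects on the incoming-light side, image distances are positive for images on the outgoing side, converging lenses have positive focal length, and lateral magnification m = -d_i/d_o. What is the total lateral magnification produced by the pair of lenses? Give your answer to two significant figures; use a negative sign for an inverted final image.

First lens: d_i1 = 1/(1/12 - 1/29) = 20.471 cm.
m_1 = -(20.471)/29 = -0.7059.
Object distance for lens 2: d_o2 = 24.5 - 20.471 = 4.029 cm.
Second lens: d_i2 = 1/(1/25.5 - 1/(4.029)) = -4.786 cm.
m_2 = -(-4.786)/(4.029) = 1.1877.
Total m = m_1 x m_2 = (-0.7059)(1.1877) = -0.8384.

-0.84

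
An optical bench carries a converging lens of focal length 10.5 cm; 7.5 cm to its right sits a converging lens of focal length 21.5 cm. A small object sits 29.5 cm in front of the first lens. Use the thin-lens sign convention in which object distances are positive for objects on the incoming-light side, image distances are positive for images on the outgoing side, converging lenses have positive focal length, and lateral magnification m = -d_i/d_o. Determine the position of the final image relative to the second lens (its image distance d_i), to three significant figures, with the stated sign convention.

6.25 cm

First lens: d_i1 = 1/(1/10.5 - 1/29.5) = 16.303 cm.
Since 16.303 cm > 7.5 cm, the first image lies past the second lens and serves as a virtual object: d_o2 = L - d_i1 = -8.803 cm.
Second lens: d_i2 = 1/(1/21.5 - 1/(-8.803)) = 6.246 cm.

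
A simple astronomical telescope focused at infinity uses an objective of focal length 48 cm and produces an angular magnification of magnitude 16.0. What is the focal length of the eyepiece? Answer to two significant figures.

3.0 cm

|M| = f_obj/f_eye, so f_eye = f_obj/|M| = 48/16.0 = 3.000 cm.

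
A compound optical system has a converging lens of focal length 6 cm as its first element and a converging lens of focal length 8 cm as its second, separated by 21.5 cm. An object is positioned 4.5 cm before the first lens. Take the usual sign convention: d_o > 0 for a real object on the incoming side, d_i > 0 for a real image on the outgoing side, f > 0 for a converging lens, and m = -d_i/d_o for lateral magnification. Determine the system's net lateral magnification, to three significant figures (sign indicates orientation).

-1.02

Lens 1: 1/d_i1 = 1/f_1 - 1/d_o1 = 1/6 - 1/4.5 = -0.05556 cm^-1, so d_i1 = -18.000 cm.
m_1 = -(-18.000)/4.5 = 4.0000.
The intermediate image is virtual, 18.000 cm to the left of lens 1, so d_o2 = L - d_i1 = 21.5 - (-18.000) = 39.500 cm.
Lens 2: 1/d_i2 = 1/f_2 - 1/d_o2 = 1/8 - 1/(39.500) = 0.09968 cm^-1, so d_i2 = 10.032 cm.
m_2 = -(10.032)/(39.500) = -0.2540.
Total m = m_1 x m_2 = (4.0000)(-0.2540) = -1.0159.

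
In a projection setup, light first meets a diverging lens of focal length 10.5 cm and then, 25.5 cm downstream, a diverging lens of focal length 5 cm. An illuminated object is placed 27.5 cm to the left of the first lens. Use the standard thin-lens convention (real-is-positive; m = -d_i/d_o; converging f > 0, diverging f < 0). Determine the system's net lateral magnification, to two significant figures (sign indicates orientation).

Lens 1: 1/d_i1 = 1/f_1 - 1/d_o1 = 1/(-10.5) - 1/27.5 = -0.13160 cm^-1, so d_i1 = -7.599 cm.
m_1 = -(-7.599)/27.5 = 0.2763.
The intermediate image is virtual, 7.599 cm to the left of lens 1, so d_o2 = L - d_i1 = 25.5 - (-7.599) = 33.099 cm.
Lens 2: 1/d_i2 = 1/f_2 - 1/d_o2 = 1/(-5) - 1/(33.099) = -0.23021 cm^-1, so d_i2 = -4.344 cm.
m_2 = -(-4.344)/(33.099) = 0.1312.
The system's lateral magnification is m_1 m_2 = (0.2763)(0.1312) = 0.0363.

0.036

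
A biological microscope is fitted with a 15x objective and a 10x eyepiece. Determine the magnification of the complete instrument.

150

The overall magnification of a compound microscope is the product of the objective and eyepiece magnifications:
M = M_obj x M_eye = 15 x 10 = 150.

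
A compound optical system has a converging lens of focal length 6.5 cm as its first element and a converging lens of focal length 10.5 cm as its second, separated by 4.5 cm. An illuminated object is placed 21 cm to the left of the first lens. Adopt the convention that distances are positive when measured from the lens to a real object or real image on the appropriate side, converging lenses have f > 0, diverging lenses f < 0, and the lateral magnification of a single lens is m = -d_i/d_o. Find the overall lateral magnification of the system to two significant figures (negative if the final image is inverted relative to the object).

Applying the thin-lens equation to the first lens, 1/6.5 = 1/21 + 1/d_i1, which gives d_i1 = 9.414 cm.
Its lateral magnification is m_1 = -d_i1/d_o1 = -(9.414)/21 = -0.4483.
This image would form 9.414 cm past lens 1, i.e. 4.914 cm beyond lens 2, so it is a virtual object for lens 2: d_o2 = 4.5 - 9.414 = -4.914 cm.
Applying the thin-lens equation again with f_2 = 10.5 cm and d_o2 = -4.914 cm gives d_i2 = 3.347 cm.
m_2 = -(3.347)/(-4.914) = 0.6812.
Overall magnification: m = m_1 m_2 = -0.3054.

-0.31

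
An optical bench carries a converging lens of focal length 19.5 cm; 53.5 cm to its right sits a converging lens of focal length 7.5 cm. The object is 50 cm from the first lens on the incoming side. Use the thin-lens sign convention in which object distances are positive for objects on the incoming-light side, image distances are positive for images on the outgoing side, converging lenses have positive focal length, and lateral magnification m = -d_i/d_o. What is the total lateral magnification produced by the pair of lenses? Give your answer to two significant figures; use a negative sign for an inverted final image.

Lens 1: 1/d_i1 = 1/f_1 - 1/d_o1 = 1/19.5 - 1/50 = 0.03128 cm^-1, so d_i1 = 31.967 cm.
m_1 = -(31.967)/50 = -0.6393.
The intermediate image is 31.967 cm to the right of lens 1, so d_o2 = L - d_i1 = 53.5 - 31.967 = 21.533 cm.
Lens 2: 1/d_i2 = 1/f_2 - 1/d_o2 = 1/7.5 - 1/(21.533) = 0.08689 cm^-1, so d_i2 = 11.508 cm.
m_2 = -(11.508)/(21.533) = -0.5345.
Total m = m_1 x m_2 = (-0.6393)(-0.5345) = 0.3417.

0.34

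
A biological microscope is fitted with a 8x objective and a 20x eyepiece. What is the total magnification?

160

The overall magnification of a compound microscope is the product of the objective and eyepiece magnifications:
M = M_obj x M_eye = 8 x 20 = 160.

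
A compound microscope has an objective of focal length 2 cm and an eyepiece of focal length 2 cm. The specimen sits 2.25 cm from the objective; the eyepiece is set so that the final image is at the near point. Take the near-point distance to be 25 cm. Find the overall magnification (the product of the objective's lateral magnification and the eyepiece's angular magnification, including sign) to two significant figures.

Objective: 1/d_i = 1/f_obj - 1/d_o = 1/2 - 1/2.25 = 0.05556 cm^-1, so d_i = 18.000 cm.
m_obj = -d_i/d_o = -18.000/2.25 = -8.000.
Eyepiece angular magnification (image at near point): M_eye = 1 + D/f_e = 1 + 25/2 = 13.500.
Overall M = m_obj x M_eye = (-8.000)(13.500) = -108.00.

-110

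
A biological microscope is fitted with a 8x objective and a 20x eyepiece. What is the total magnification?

The overall magnification of a compound microscope is the product of the objective and eyepiece magnifications:
M = M_obj x M_eye = 8 x 20 = 160.

160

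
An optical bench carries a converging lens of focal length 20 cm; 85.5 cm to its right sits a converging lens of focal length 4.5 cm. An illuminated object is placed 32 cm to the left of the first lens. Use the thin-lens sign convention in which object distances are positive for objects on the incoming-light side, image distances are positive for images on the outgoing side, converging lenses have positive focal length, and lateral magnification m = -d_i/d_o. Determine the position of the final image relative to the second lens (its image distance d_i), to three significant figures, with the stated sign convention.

5.23 cm

Lens 1: 1/d_i1 = 1/f_1 - 1/d_o1 = 1/20 - 1/32 = 0.01875 cm^-1, so d_i1 = 53.333 cm.
Object distance for lens 2: d_o2 = 85.5 - 53.333 = 32.167 cm.
Lens 2: 1/d_i2 = 1/f_2 - 1/d_o2 = 1/4.5 - 1/(32.167) = 0.19113 cm^-1, so d_i2 = 5.232 cm.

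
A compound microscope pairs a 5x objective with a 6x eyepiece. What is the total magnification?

30

The overall magnification of a compound microscope is the product of the objective and eyepiece magnifications:
M = M_obj x M_eye = 5 x 6 = 30.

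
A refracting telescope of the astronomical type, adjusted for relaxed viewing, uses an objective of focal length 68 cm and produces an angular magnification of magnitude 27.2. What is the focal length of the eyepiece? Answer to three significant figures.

2.50 cm

|M| = f_obj/f_eye, so f_eye = f_obj/|M| = 68/27.2 = 2.500 cm.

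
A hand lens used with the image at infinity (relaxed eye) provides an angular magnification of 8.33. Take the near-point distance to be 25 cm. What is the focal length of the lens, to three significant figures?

3.00 cm

For the image at infinity, M = D/f.
f = D/M = 25/8.33 = 3.001 cm.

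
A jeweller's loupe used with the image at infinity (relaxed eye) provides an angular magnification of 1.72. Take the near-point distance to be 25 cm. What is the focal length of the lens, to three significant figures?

For the image at infinity, M = D/f.
f = D/M = 25/1.72 = 14.535 cm.

14.5 cm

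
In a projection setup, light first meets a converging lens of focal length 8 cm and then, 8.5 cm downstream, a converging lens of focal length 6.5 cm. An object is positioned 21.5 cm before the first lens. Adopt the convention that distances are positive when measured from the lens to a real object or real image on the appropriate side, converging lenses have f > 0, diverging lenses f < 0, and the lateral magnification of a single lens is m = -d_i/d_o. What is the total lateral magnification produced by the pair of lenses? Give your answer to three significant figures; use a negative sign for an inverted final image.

-0.359

Applying the thin-lens equation to the first lens, 1/8 = 1/21.5 + 1/d_i1, which gives d_i1 = 12.741 cm.
Its lateral magnification is m_1 = -d_i1/d_o1 = -(12.741)/21.5 = -0.5926.
This image would form 12.741 cm past lens 1, i.e. 4.241 cm beyond lens 2, so it is a virtual object for lens 2: d_o2 = 8.5 - 12.741 = -4.241 cm.
Applying the thin-lens equation again with f_2 = 6.5 cm and d_o2 = -4.241 cm gives d_i2 = 2.566 cm.
m_2 = -(2.566)/(-4.241) = 0.6052.
Total m = m_1 x m_2 = (-0.5926)(0.6052) = -0.3586.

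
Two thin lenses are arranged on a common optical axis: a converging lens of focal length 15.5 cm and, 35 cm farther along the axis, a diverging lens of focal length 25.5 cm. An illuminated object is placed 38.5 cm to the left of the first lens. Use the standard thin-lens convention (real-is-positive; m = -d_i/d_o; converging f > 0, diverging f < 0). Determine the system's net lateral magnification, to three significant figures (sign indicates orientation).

Lens 1: 1/d_i1 = 1/f_1 - 1/d_o1 = 1/15.5 - 1/38.5 = 0.03854 cm^-1, so d_i1 = 25.946 cm.
m_1 = -(25.946)/38.5 = -0.6739.
Object distance for lens 2: d_o2 = 35 - 25.946 = 9.054 cm.
Lens 2: 1/d_i2 = 1/f_2 - 1/d_o2 = 1/(-25.5) - 1/(9.054) = -0.14966 cm^-1, so d_i2 = -6.682 cm.
m_2 = -(-6.682)/(9.054) = 0.7380.
Total m = m_1 x m_2 = (-0.6739)(0.7380) = -0.4973.

-0.497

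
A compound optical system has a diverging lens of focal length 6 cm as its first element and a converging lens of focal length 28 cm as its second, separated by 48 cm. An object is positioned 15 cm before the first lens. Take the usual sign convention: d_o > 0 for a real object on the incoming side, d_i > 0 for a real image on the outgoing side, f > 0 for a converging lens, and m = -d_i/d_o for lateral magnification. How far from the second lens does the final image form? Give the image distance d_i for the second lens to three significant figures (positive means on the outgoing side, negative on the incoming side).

First lens: d_i1 = 1/(1/(-6) - 1/15) = -4.286 cm.
With d_i1 < 0 the first image is virtual and lies on the object side; the object distance for lens 2 is d_o2 = 48 - (-4.286) = 52.286 cm.
Second lens: d_i2 = 1/(1/28 - 1/(52.286)) = 60.282 cm.

60.3 cm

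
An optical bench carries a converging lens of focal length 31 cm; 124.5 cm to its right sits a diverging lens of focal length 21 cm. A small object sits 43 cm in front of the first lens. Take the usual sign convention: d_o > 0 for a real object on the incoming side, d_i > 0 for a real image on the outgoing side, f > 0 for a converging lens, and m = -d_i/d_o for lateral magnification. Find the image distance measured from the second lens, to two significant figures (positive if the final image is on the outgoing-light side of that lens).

First lens: d_i1 = 1/(1/31 - 1/43) = 111.083 cm.
Object distance for lens 2: d_o2 = 124.5 - 111.083 = 13.417 cm.
Second lens: d_i2 = 1/(1/(-21) - 1/(13.417)) = -8.186 cm.

-8.2 cm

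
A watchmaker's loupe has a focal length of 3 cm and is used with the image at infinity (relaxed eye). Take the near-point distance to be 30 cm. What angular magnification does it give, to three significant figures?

10.0

M = D/f = 30/3 = 10.000.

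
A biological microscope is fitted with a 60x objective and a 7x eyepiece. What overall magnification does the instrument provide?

The overall magnification of a compound microscope is the product of the objective and eyepiece magnifications:
M = M_obj x M_eye = 60 x 7 = 420.

420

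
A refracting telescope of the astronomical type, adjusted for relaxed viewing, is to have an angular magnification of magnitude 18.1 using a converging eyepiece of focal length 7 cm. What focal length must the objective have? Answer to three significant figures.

127 cm

|M| = f_obj/|f_eye|, so f_obj = |M| x |f_eye| = 18.1 x 7 = 126.700 cm.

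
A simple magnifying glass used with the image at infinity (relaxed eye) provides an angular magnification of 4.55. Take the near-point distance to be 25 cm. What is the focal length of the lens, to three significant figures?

5.49 cm

For the image at infinity, M = D/f.
f = D/M = 25/4.55 = 5.495 cm.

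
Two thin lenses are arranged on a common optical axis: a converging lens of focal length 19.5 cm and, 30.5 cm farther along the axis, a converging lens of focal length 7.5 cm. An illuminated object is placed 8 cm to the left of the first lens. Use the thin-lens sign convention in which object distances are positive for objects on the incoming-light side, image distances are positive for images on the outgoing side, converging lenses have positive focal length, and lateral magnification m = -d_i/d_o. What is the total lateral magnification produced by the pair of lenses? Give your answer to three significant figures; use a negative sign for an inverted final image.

-0.348

Applying the thin-lens equation to the first lens, 1/19.5 = 1/8 + 1/d_i1, which gives d_i1 = -13.565 cm.
Its lateral magnification is m_1 = -d_i1/d_o1 = -(-13.565)/8 = 1.6957.
The intermediate image is virtual, 13.565 cm to the left of lens 1, so d_o2 = L - d_i1 = 30.5 - (-13.565) = 44.065 cm.
Applying the thin-lens equation again with f_2 = 7.5 cm and d_o2 = 44.065 cm gives d_i2 = 9.038 cm.
m_2 = -(9.038)/(44.065) = -0.2051.
Total m = m_1 x m_2 = (1.6957)(-0.2051) = -0.3478.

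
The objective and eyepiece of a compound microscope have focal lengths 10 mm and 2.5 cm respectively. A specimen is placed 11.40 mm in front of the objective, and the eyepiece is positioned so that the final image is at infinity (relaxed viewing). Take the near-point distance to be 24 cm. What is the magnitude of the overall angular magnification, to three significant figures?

68.6

Convert to cm: f_obj = 10 mm = 1 cm; d_o = 11.40 mm = 1.14 cm.
Objective: 1/d_i = 1/f_obj - 1/d_o = 1/1 - 1/1.14 = 0.12281 cm^-1, so d_i = 8.143 cm.
m_obj = -d_i/d_o = -8.143/1.14 = -7.143.
Eyepiece angular magnification (image at infinity): M_eye = D/f_e = 24/2.5 = 9.600.
Overall M = m_obj x M_eye = (-7.143)(9.600) = -68.57.
|M| = 68.57.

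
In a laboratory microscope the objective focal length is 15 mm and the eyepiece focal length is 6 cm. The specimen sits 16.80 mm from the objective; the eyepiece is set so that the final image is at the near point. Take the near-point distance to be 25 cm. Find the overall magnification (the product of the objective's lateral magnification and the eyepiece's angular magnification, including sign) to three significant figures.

-43.1

Convert to cm: f_obj = 15 mm = 1.5 cm; d_o = 16.80 mm = 1.68 cm.
Objective: 1/d_i = 1/f_obj - 1/d_o = 1/1.5 - 1/1.68 = 0.07143 cm^-1, so d_i = 14.000 cm.
m_obj = -d_i/d_o = -14.000/1.68 = -8.333.
Eyepiece angular magnification (image at near point): M_eye = 1 + D/f_e = 1 + 25/6 = 5.167.
Overall M = m_obj x M_eye = (-8.333)(5.167) = -43.06.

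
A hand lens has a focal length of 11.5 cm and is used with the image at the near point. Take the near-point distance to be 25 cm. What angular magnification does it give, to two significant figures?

M = 1 + D/f = 1 + 25/11.5 = 3.174.

3.2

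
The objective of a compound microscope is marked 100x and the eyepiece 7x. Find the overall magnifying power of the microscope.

The overall magnification of a compound microscope is the product of the objective and eyepiece magnifications:
M = M_obj x M_eye = 100 x 7 = 700.

700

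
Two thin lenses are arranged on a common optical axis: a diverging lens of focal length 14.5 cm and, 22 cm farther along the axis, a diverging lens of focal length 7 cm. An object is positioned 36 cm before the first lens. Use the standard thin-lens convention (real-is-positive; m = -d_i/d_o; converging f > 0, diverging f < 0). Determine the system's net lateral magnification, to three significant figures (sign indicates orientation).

0.0511

Applying the thin-lens equation to the first lens, 1/(-14.5) = 1/36 + 1/d_i1, which gives d_i1 = -10.337 cm.
Its lateral magnification is m_1 = -d_i1/d_o1 = -(-10.337)/36 = 0.2871.
With d_i1 < 0 the first image is virtual and lies on the object side; the object distance for lens 2 is d_o2 = 22 - (-10.337) = 32.337 cm.
Applying the thin-lens equation again with f_2 = -7 cm and d_o2 = 32.337 cm gives d_i2 = -5.754 cm.
m_2 = -(-5.754)/(32.337) = 0.1780.
Overall magnification: m = m_1 m_2 = 0.0511.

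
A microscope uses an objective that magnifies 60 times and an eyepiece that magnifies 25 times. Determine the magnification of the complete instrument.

The overall magnification of a compound microscope is the product of the objective and eyepiece magnifications:
M = M_obj x M_eye = 60 x 25 = 1500.

1500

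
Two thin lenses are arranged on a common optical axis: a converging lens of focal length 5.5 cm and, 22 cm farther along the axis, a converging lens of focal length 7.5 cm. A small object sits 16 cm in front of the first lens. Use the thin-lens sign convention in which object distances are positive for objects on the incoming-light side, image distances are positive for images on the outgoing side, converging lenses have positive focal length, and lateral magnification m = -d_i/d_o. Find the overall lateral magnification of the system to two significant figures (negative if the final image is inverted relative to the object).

0.64

Lens 1: 1/d_i1 = 1/f_1 - 1/d_o1 = 1/5.5 - 1/16 = 0.11932 cm^-1, so d_i1 = 8.381 cm.
m_1 = -(8.381)/16 = -0.5238.
That image sits 13.619 cm in front of the second lens, so d_o2 = 13.619 cm.
Lens 2: 1/d_i2 = 1/f_2 - 1/d_o2 = 1/7.5 - 1/(13.619) = 0.05991 cm^-1, so d_i2 = 16.693 cm.
m_2 = -(16.693)/(13.619) = -1.2257.
The system's lateral magnification is m_1 m_2 = (-0.5238)(-1.2257) = 0.6420.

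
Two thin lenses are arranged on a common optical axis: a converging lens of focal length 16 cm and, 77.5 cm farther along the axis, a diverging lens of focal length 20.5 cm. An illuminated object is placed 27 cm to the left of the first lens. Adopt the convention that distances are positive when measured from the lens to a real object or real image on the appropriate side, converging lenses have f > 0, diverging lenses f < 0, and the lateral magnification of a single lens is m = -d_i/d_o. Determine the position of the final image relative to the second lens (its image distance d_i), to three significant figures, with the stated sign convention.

-13.3 cm

First lens: d_i1 = 1/(1/16 - 1/27) = 39.273 cm.
The intermediate image is 39.273 cm to the right of lens 1, so d_o2 = L - d_i1 = 77.5 - 39.273 = 38.227 cm.
Second lens: d_i2 = 1/(1/(-20.5) - 1/(38.227)) = -13.344 cm.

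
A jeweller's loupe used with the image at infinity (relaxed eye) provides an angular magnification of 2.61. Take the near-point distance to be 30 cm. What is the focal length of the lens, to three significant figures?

11.5 cm

For the image at infinity, M = D/f.
f = D/M = 30/2.61 = 11.494 cm.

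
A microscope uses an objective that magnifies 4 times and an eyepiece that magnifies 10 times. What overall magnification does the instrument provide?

40

The overall magnification of a compound microscope is the product of the objective and eyepiece magnifications:
M = M_obj x M_eye = 4 x 10 = 40.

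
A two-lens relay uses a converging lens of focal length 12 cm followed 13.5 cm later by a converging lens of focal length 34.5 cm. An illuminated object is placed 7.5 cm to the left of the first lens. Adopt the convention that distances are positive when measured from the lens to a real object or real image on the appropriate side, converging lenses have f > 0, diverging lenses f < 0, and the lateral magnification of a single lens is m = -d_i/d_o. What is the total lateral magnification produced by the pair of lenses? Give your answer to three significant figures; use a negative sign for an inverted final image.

First lens: d_i1 = 1/(1/12 - 1/7.5) = -20.000 cm.
m_1 = -(-20.000)/7.5 = 2.6667.
With d_i1 < 0 the first image is virtual and lies on the object side; the object distance for lens 2 is d_o2 = 13.5 - (-20.000) = 33.500 cm.
Second lens: d_i2 = 1/(1/34.5 - 1/(33.500)) = -1155.750 cm.
m_2 = -(-1155.750)/(33.500) = 34.5000.
Total m = m_1 x m_2 = (2.6667)(34.5000) = 92.0000.

92.0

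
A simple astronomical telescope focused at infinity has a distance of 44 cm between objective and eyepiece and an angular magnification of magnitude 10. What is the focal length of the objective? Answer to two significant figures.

40 cm

In normal adjustment the tube length equals f_obj + f_eye and |M| = f_obj/f_eye.
So f_obj = 10 f_eye and 10 f_eye + f_eye = 44 cm, giving f_eye = 44/11 = 4.000 cm and f_obj = 40.000 cm.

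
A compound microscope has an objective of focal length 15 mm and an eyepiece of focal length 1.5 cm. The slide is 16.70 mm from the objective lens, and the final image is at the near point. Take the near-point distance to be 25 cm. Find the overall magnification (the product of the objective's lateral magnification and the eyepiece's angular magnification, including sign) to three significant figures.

Convert to cm: f_obj = 15 mm = 1.5 cm; d_o = 16.70 mm = 1.67 cm.
Objective: 1/d_i = 1/f_obj - 1/d_o = 1/1.5 - 1/1.67 = 0.06786 cm^-1, so d_i = 14.735 cm.
m_obj = -d_i/d_o = -14.735/1.67 = -8.824.
Eyepiece angular magnification (image at near point): M_eye = 1 + D/f_e = 1 + 25/1.5 = 17.667.
Overall M = m_obj x M_eye = (-8.824)(17.667) = -155.88.

-156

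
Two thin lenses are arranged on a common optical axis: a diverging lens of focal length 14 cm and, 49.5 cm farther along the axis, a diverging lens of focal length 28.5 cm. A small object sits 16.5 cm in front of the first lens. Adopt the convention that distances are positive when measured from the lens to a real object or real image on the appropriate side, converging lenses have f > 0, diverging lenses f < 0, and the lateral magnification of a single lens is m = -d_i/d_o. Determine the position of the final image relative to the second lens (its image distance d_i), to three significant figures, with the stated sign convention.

Applying the thin-lens equation to the first lens, 1/(-14) = 1/16.5 + 1/d_i1, which gives d_i1 = -7.574 cm.
With d_i1 < 0 the first image is virtual and lies on the object side; the object distance for lens 2 is d_o2 = 49.5 - (-7.574) = 57.074 cm.
Applying the thin-lens equation again with f_2 = -28.5 cm and d_o2 = 57.074 cm gives d_i2 = -19.008 cm.

-19.0 cm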